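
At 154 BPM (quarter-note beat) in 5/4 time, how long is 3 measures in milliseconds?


Quarter-note beat duration = 60000 / 154 ms
Beats per measure (5/4) = 5
One measure = 5 × 60000 / 154 = 300000 / 154 ms
3 measures = 3 × 300000 / 154 = 900000 / 154
= 5844.2 ms


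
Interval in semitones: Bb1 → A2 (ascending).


Working:
Absolute semitone position = octave×12 + chromatic position
Bb1: 1×12 + 10 = 22
A2: 2×12 + 9 = 33
Difference = 33 - 22 = 11
= 11 semitones


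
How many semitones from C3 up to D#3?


Let's work it out.
Absolute semitone position = octave×12 + chromatic position
C3: 3×12 + 0 = 36
D#3: 3×12 + 3 = 39
Difference = 39 - 36 = 3
= 3 semitones


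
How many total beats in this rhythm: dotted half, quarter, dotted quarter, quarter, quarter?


Let's work it out.
Beat values:
  dotted half = 3 beats
  quarter = 1 beat
  dotted quarter = 1.5 beats
  quarter = 1 beat
  quarter = 1 beat
Sum = 3 + 1 + 1.5 + 1 + 1
= 7.5 beats


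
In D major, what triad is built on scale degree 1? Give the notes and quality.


Step by step:
D major scale: D E F# G A B C#
Diatonic triad on degree 1 stacks scale notes 1, 3, 5: D F# A
D→F# = 4 semitones; D→A = 7 semitones → major triad
= D F# A (major)


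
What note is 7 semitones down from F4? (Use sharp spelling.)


Solution.
F4: chromatic position 5 in octave 4 → absolute = 4×12 + 5 = 53
Transpose down 7: 53 - 7 = 46
46 = 3×12 + 10 → A# in octave 3
Result = A#3


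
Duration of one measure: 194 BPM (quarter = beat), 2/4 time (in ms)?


Reasoning:
Quarter-note beat duration = 60000 / 194 ms
Beats per measure (2/4) = 2
One measure = 2 × 60000 / 194 = 120000 / 194 ms
= 618.6 ms


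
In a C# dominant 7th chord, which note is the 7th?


Dominant 7th chord = root + major 3rd + perfect 5th + minor 7th
Seventh chords stack in thirds, so the letter names are C-E-G-B
Root: C#
Major 3rd above C#: E#
Perfect 5th above C#: G#
Minor 7th above C#: B
The 7th = B


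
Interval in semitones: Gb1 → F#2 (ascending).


Solution.
Absolute semitone position = octave×12 + chromatic position
Gb1: 1×12 + 6 = 18
F#2: 2×12 + 6 = 30
Difference = 30 - 18 = 12
= 12 semitones


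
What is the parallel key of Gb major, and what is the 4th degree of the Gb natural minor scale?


Reasoning:
Parallel keys share the same tonic but differ in mode
Gb major → parallel is Gb minor
Gb natural minor scale: Gb Ab Bbb Cb Db Ebb Fb
= Gb minor; 4th degree = Cb


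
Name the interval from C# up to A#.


Letter names: C → A spans 6 letter names → a 6th
Semitones: C# → A# = 9 half-steps
A 6th of 9 semitones is a major 6th
= major 6th


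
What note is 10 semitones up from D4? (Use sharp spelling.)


Working:
D4: chromatic position 2 in octave 4 → absolute = 4×12 + 2 = 50
Transpose up 10: 50 + 10 = 60
60 = 5×12 + 0 → C in octave 5
Result = C5


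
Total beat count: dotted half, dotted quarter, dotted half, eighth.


Working:
Beat values:
  dotted half = 3 beats
  dotted quarter = 1.5 beats
  dotted half = 3 beats
  eighth = 0.5 beats
Sum = 3 + 1.5 + 3 + 0.5
= 8 beats


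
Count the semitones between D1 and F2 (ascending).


Step by step:
Absolute semitone position = octave×12 + chromatic position
D1: 1×12 + 2 = 14
F2: 2×12 + 5 = 29
Difference = 29 - 14 = 15
= 15 semitones


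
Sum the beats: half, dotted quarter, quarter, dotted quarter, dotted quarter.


Working:
Beat values:
  half = 2 beats
  dotted quarter = 1.5 beats
  quarter = 1 beat
  dotted quarter = 1.5 beats
  dotted quarter = 1.5 beats
Sum = 2 + 1.5 + 1 + 1.5 + 1.5
= 7.5 beats


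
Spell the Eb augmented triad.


Solution.
Augmented triad = root + major 3rd (4 semitones) + augmented 5th (8 semitones)
A triad on Eb stacks thirds, so the chord tones use letter names E-G-B
Root: Eb
Major 3rd above Eb: G
Augmented 5th above Eb: B
Chord = Eb G B


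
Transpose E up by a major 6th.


major 6th: 6 letter names, 9 semitones
Letter: E + 5 → C
Pitch: E + 9 semitones, spelled as a C → C#
= C#


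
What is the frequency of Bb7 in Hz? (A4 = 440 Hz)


f = 440 × 2^(n/12) where n = semitones from A4
Bb7: 37 semitones from A4
f = 440 × 2^(37/12)
f = 3729.31 Hz


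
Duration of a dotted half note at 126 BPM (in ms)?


Let's work it out.
One quarter-note beat = 60000 / BPM = 60000 / 126 ms
Dotted half note = 3 × quarter note
Duration = 3 × 60000 / 126 = 180000 / 126
= 1428.6 ms


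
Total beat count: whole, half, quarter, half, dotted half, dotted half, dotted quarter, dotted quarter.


Step by step:
Beat values:
  whole = 4 beats
  half = 2 beats
  quarter = 1 beat
  half = 2 beats
  dotted half = 3 beats
  dotted half = 3 beats
  dotted quarter = 1.5 beats
  dotted quarter = 1.5 beats
Sum = 4 + 2 + 1 + 2 + 3 + 3 + 1.5 + 1.5
= 18 beats


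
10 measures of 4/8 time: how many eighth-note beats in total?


Time signature 4/8: the bottom number 8 means the eighth note gets one count
The top number 4 means 4 eighth-note beats per measure
Total = 4 × 10 measures
= 40 eighth-note beats


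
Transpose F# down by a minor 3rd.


Reasoning:
minor 3rd: 3 letter names, 3 semitones
Letter: F - 2 → D
Pitch: F# - 3 semitones, spelled as a D → D#
= D#


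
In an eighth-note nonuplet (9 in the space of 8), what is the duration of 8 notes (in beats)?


Step by step:
Nonuplet: 9 notes occupy the space of 8 eighth notes
Space = 8 × 1/2 = 4 beats
Each nonuplet note = 4 / 9 = 4/9 beats
8 notes = 8 × 4/9 = 32/9
= 32/9 beats


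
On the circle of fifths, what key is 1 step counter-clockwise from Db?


Working:
Each counter-clockwise step moves down a perfect 5th (= up a perfect 4th)
From Db: Db → F#/Gb
= F#/Gb


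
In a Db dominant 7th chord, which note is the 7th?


Step by step:
Dominant 7th chord = root + major 3rd + perfect 5th + minor 7th
Seventh chords stack in thirds, so the letter names are D-F-A-C
Root: Db
Major 3rd above Db: F
Perfect 5th above Db: Ab
Minor 7th above Db: Cb
The 7th = Cb


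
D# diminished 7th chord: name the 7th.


Diminished 7th chord = root + minor 3rd + diminished 5th + diminished 7th
Seventh chords stack in thirds, so the letter names are D-F-A-C
Root: D#
Minor 3rd above D#: F#
Diminished 5th above D#: A
Diminished 7th above D#: C
The 7th = C


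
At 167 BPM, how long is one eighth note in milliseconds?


Reasoning:
One quarter-note beat = 60000 / BPM = 60000 / 167 ms
Eighth note = 1/2 × quarter note
Duration = 1/2 × 60000 / 167 = 30000 / 167
= 179.6 ms


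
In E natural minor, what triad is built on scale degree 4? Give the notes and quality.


E natural minor scale: E F# G A B C D
Diatonic triad on degree 4 stacks scale notes 4, 6, 1: A C E
A→C = 3 semitones; A→E = 7 semitones → minor triad
= A C E (minor)


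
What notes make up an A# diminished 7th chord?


Step by step:
Diminished 7th chord = root + minor 3rd + diminished 5th + diminished 7th
Seventh chords stack in thirds, so the letter names are A-C-E-G
Root: A#
Minor 3rd above A#: C#
Diminished 5th above A#: E
Diminished 7th above A#: G
Chord = A# C# E G


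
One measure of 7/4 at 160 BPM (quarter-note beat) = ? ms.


Solution.
Quarter-note beat duration = 60000 / 160 ms
Beats per measure (7/4) = 7
One measure = 7 × 60000 / 160 = 420000 / 160 ms
= 2625.0 ms


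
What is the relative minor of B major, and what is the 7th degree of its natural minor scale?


The relative minor shares the major's key signature and starts on its 6th degree
6th degree = a major 6th above the tonic; a major 6th above B is G#
→ relative minor of B major is G# minor
G# natural minor scale: G# A# B C# D# E F#
= G# minor; 7th degree = F#


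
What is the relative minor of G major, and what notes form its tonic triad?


Step by step:
The relative minor shares the major's key signature and starts on its 6th degree
6th degree = a major 6th above the tonic; a major 6th above G is E
→ relative minor of G major is E minor
Tonic triad of E minor = root + minor 3rd + perfect 5th = E G B
= E minor; triad = E G B


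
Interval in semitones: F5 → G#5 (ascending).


Absolute semitone position = octave×12 + chromatic position
F5: 5×12 + 5 = 65
G#5: 5×12 + 8 = 68
Difference = 68 - 65 = 3
= 3 semitones


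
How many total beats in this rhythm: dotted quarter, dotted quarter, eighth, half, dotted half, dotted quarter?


Working:
Beat values:
  dotted quarter = 1.5 beats
  dotted quarter = 1.5 beats
  eighth = 0.5 beats
  half = 2 beats
  dotted half = 3 beats
  dotted quarter = 1.5 beats
Sum = 1.5 + 1.5 + 0.5 + 2 + 3 + 1.5
= 10 beats


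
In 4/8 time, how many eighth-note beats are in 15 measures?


Time signature 4/8: the bottom number 8 means the eighth note gets one count
The top number 4 means 4 eighth-note beats per measure
Total = 4 × 15 measures
= 60 eighth-note beats


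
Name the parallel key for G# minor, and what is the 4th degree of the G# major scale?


Reasoning:
Parallel keys share the same tonic but differ in mode
G# minor → parallel is G# major
G# major scale: G# A# B# C# D# E# F##
= G# major; 4th degree = C#


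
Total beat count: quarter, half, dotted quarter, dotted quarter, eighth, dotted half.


Solution.
Beat values:
  quarter = 1 beat
  half = 2 beats
  dotted quarter = 1.5 beats
  dotted quarter = 1.5 beats
  eighth = 0.5 beats
  dotted half = 3 beats
Sum = 1 + 2 + 1.5 + 1.5 + 0.5 + 3
= 9.5 beats


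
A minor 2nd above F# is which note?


A 2nd spans 2 letter names, so from F we land on G
A minor 2nd = 1 semitone above F#
Spell G at that pitch: G
= G


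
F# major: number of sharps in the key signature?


Step by step:
Sharp major keys follow the circle of fifths: C(0), G(1), D(2), A(3), E(4), B(5), F#(6), C#(7)
F# major has 6 sharps
Order of sharps: F# C# G# D# A# E# B# → first 6: F#, C#, G#, D#, A#, E#
= 6 sharps


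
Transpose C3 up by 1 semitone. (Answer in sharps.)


Working:
C3: chromatic position 0 in octave 3 → absolute = 3×12 + 0 = 36
Transpose up 1: 36 + 1 = 37
37 = 3×12 + 1 → C# in octave 3
Result = C#3


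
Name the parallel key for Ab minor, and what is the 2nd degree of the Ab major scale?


Working:
Parallel keys share the same tonic but differ in mode
Ab minor → parallel is Ab major
Ab major scale: Ab Bb C Db Eb F G
= Ab major; 2nd degree = Bb


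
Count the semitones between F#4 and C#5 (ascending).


Absolute semitone position = octave×12 + chromatic position
F#4: 4×12 + 6 = 54
C#5: 5×12 + 1 = 61
Difference = 61 - 54 = 7
= 7 semitones


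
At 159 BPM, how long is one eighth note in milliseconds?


One quarter-note beat = 60000 / BPM = 60000 / 159 ms
Eighth note = 1/2 × quarter note
Duration = 1/2 × 60000 / 159 = 30000 / 159
= 188.7 ms


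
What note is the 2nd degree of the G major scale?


Major scale pattern: W-W-H-W-W-W-H (2-2-1-2-2-2-1 semitones)
Starting from G:
  G + 2 semitones → A
  A + 2 semitones → B
  B + 1 semitone → C
  C + 2 semitones → D
  D + 2 semitones → E
  E + 2 semitones → F#
  F# + 1 semitone → G
Scale: G A B C D E F#
Degree 2 = A


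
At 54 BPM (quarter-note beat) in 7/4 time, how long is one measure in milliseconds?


Step by step:
Quarter-note beat duration = 60000 / 54 ms
Beats per measure (7/4) = 7
One measure = 7 × 60000 / 54 = 420000 / 54 ms
= 7777.8 ms


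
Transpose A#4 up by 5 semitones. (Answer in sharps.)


Reasoning:
A#4: chromatic position 10 in octave 4 → absolute = 4×12 + 10 = 58
Transpose up 5: 58 + 5 = 63
63 = 5×12 + 3 → D# in octave 5
Result = D#5


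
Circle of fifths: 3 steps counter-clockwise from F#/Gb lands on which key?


Step by step:
Each counter-clockwise step moves down a perfect 5th (= up a perfect 4th)
From F#/Gb: F#/Gb → B → E → A
= A


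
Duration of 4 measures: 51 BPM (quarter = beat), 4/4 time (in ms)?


Quarter-note beat duration = 60000 / 51 ms
Beats per measure (4/4) = 4
One measure = 4 × 60000 / 51 = 240000 / 51 ms
4 measures = 4 × 240000 / 51 = 960000 / 51
= 18823.5 ms


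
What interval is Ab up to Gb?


Let's work it out.
Letter names: A → G spans 7 letter names → a 7th
Semitones: Ab → Gb = 10 half-steps
A 7th of 10 semitones is a minor 7th
= minor 7th


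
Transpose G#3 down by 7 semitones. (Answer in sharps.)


Let's work it out.
G#3: chromatic position 8 in octave 3 → absolute = 3×12 + 8 = 44
Transpose down 7: 44 - 7 = 37
37 = 3×12 + 1 → C# in octave 3
Result = C#3


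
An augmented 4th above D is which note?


Reasoning:
A 4th spans 4 letter names, so from D we land on G
An augmented 4th = 6 semitones above D
Spell G at that pitch: G#
= G#


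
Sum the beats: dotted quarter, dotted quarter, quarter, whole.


Solution.
Beat values:
  dotted quarter = 1.5 beats
  dotted quarter = 1.5 beats
  quarter = 1 beat
  whole = 4 beats
Sum = 1.5 + 1.5 + 1 + 4
= 8 beats


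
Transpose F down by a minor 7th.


Let's work it out.
minor 7th: 7 letter names, 10 semitones
Letter: F - 6 → G
Pitch: F - 10 semitones, spelled as a G → G
= G


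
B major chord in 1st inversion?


Working:
Root position: B D# F#
1st inversion: move root up an octave
Bass note: D#
Notes (bottom to top) = D# F# B


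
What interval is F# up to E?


Working:
Letter names: F → E spans 7 letter names → a 7th
Semitones: F# → E = 10 half-steps
A 7th of 10 semitones is a minor 7th
= minor 7th


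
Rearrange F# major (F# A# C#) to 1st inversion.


Step by step:
Root position: F# A# C#
1st inversion: move root up an octave
Bass note: A#
Notes (bottom to top) = A# C# F#


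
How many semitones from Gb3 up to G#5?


Solution.
Absolute semitone position = octave×12 + chromatic position
Gb3: 3×12 + 6 = 42
G#5: 5×12 + 8 = 68
Difference = 68 - 42 = 26
= 26 semitones


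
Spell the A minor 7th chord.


Minor 7th chord = root + minor 3rd + perfect 5th + minor 7th
Seventh chords stack in thirds, so the letter names are A-C-E-G
Root: A
Minor 3rd above A: C
Perfect 5th above A: E
Minor 7th above A: G
Chord = A C E G


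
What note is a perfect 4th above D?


A 4th spans 4 letter names, so from D we land on G
A perfect 4th = 5 semitones above D
Spell G at that pitch: G
= G


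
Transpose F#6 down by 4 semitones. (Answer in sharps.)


Reasoning:
F#6: chromatic position 6 in octave 6 → absolute = 6×12 + 6 = 78
Transpose down 4: 78 - 4 = 74
74 = 6×12 + 2 → D in octave 6
Result = D6


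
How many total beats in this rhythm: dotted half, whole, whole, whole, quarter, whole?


Reasoning:
Beat values:
  dotted half = 3 beats
  whole = 4 beats
  whole = 4 beats
  whole = 4 beats
  quarter = 1 beat
  whole = 4 beats
Sum = 3 + 4 + 4 + 4 + 1 + 4
= 20 beats


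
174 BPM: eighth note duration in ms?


One quarter-note beat = 60000 / BPM = 60000 / 174 ms
Eighth note = 1/2 × quarter note
Duration = 1/2 × 60000 / 174 = 30000 / 174
= 172.4 ms


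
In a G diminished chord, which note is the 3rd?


Step by step:
Diminished triad = root + minor 3rd (3 semitones) + diminished 5th (6 semitones)
A triad on G stacks thirds, so the chord tones use letter names G-B-D
Root: G
Minor 3rd above G: Bb
Diminished 5th above G: Db
The 3rd = Bb


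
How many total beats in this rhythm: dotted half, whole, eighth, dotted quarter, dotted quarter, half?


Solution.
Beat values:
  dotted half = 3 beats
  whole = 4 beats
  eighth = 0.5 beats
  dotted quarter = 1.5 beats
  dotted quarter = 1.5 beats
  half = 2 beats
Sum = 3 + 4 + 0.5 + 1.5 + 1.5 + 2
= 12.5 beats


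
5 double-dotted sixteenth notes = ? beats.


Base sixteenth note = 1/4 beats
Dot 1 adds half the previous value: +1/8
Dot 2 adds half the previous value: +1/16
One double-dotted sixteenth = 1/4 + 1/8 + 1/16 = 7/16
5 of them = 5 × 7/16 = 35/16
= 35/16 beats


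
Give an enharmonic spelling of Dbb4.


Working:
Enharmonic notes sound the same pitch but are spelled with different letter names
Dbb and C name the same pitch class
= C4


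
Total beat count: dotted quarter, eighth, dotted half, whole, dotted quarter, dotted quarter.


Beat values:
  dotted quarter = 1.5 beats
  eighth = 0.5 beats
  dotted half = 3 beats
  whole = 4 beats
  dotted quarter = 1.5 beats
  dotted quarter = 1.5 beats
Sum = 1.5 + 0.5 + 3 + 4 + 1.5 + 1.5
= 12 beats


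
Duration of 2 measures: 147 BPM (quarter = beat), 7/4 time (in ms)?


Quarter-note beat duration = 60000 / 147 ms
Beats per measure (7/4) = 7
One measure = 7 × 60000 / 147 = 420000 / 147 ms
2 measures = 2 × 420000 / 147 = 840000 / 147
= 5714.3 ms


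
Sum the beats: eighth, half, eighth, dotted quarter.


Beat values:
  eighth = 0.5 beats
  half = 2 beats
  eighth = 0.5 beats
  dotted quarter = 1.5 beats
Sum = 0.5 + 2 + 0.5 + 1.5
= 4.5 beats


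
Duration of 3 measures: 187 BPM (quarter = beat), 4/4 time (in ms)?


Quarter-note beat duration = 60000 / 187 ms
Beats per measure (4/4) = 4
One measure = 4 × 60000 / 187 = 240000 / 187 ms
3 measures = 3 × 240000 / 187 = 720000 / 187
= 3850.3 ms


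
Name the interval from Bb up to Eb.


Letter names: B → E spans 4 letter names → a 4th
Semitones: Bb → Eb = 5 half-steps
A 4th of 5 semitones is a perfect 4th
= perfect 4th


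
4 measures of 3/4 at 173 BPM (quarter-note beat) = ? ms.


Reasoning:
Quarter-note beat duration = 60000 / 173 ms
Beats per measure (3/4) = 3
One measure = 3 × 60000 / 173 = 180000 / 173 ms
4 measures = 4 × 180000 / 173 = 720000 / 173
= 4161.8 ms


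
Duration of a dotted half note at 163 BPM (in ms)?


Step by step:
One quarter-note beat = 60000 / BPM = 60000 / 163 ms
Dotted half note = 3 × quarter note
Duration = 3 × 60000 / 163 = 180000 / 163
= 1104.3 ms


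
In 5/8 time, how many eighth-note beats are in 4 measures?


Time signature 5/8: the bottom number 8 means the eighth note gets one count
The top number 5 means 5 eighth-note beats per measure
Total = 5 × 4 measures
= 20 eighth-note beats


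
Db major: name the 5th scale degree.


Step by step:
Major scale pattern: W-W-H-W-W-W-H (2-2-1-2-2-2-1 semitones)
Starting from Db:
  Db + 2 semitones → Eb
  Eb + 2 semitones → F
  F + 1 semitone → Gb
  Gb + 2 semitones → Ab
  Ab + 2 semitones → Bb
  Bb + 2 semitones → C
  C + 1 semitone → Db
Scale: Db Eb F Gb Ab Bb C
Degree 5 = Ab


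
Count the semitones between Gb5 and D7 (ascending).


Absolute semitone position = octave×12 + chromatic position
Gb5: 5×12 + 6 = 66
D7: 7×12 + 2 = 86
Difference = 86 - 66 = 20
= 20 semitones


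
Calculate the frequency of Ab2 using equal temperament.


f = 440 × 2^(n/12) where n = semitones from A4
Ab2: -25 semitones from A4
f = 440 × 2^(-25/12)
f = 103.83 Hz


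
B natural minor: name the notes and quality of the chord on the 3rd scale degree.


Working:
B natural minor scale: B C# D E F# G A
Diatonic triad on degree 3 stacks scale notes 3, 5, 7: D F# A
D→F# = 4 semitones; D→A = 7 semitones → major triad
= D F# A (major)


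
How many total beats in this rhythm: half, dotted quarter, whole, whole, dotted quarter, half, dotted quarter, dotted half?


Solution.
Beat values:
  half = 2 beats
  dotted quarter = 1.5 beats
  whole = 4 beats
  whole = 4 beats
  dotted quarter = 1.5 beats
  half = 2 beats
  dotted quarter = 1.5 beats
  dotted half = 3 beats
Sum = 2 + 1.5 + 4 + 4 + 1.5 + 2 + 1.5 + 3
= 19.5 beats


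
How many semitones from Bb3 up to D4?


Working:
Absolute semitone position = octave×12 + chromatic position
Bb3: 3×12 + 10 = 46
D4: 4×12 + 2 = 50
Difference = 50 - 46 = 4
= 4 semitones


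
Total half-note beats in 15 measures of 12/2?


Time signature 12/2: the bottom number 2 means the half note gets one count
The top number 12 means 12 half-note beats per measure
Total = 12 × 15 measures
= 180 half-note beats


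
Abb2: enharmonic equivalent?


Working:
Enharmonic notes sound the same pitch but are spelled with different letter names
Abb and G name the same pitch class
= G2


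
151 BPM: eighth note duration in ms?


Let's work it out.
One quarter-note beat = 60000 / BPM = 60000 / 151 ms
Eighth note = 1/2 × quarter note
Duration = 1/2 × 60000 / 151 = 30000 / 151
= 198.7 ms


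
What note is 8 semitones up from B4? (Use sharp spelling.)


Reasoning:
B4: chromatic position 11 in octave 4 → absolute = 4×12 + 11 = 59
Transpose up 8: 59 + 8 = 67
67 = 5×12 + 7 → G in octave 5
Result = G5


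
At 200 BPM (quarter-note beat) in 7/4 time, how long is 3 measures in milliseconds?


Step by step:
Quarter-note beat duration = 60000 / 200 ms
Beats per measure (7/4) = 7
One measure = 7 × 60000 / 200 = 420000 / 200 ms
3 measures = 3 × 420000 / 200 = 1260000 / 200
= 6300.0 ms


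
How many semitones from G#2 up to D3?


Absolute semitone position = octave×12 + chromatic position
G#2: 2×12 + 8 = 32
D3: 3×12 + 2 = 38
Difference = 38 - 32 = 6
= 6 semitones


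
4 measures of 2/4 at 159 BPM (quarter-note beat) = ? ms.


Let's work it out.
Quarter-note beat duration = 60000 / 159 ms
Beats per measure (2/4) = 2
One measure = 2 × 60000 / 159 = 120000 / 159 ms
4 measures = 4 × 120000 / 159 = 480000 / 159
= 3018.9 ms


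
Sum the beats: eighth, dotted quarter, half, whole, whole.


Let's work it out.
Beat values:
  eighth = 0.5 beats
  dotted quarter = 1.5 beats
  half = 2 beats
  whole = 4 beats
  whole = 4 beats
Sum = 0.5 + 1.5 + 2 + 4 + 4
= 12 beats


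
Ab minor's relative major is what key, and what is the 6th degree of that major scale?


Let's work it out.
The relative major shares the key signature and is a minor 3rd above the minor tonic
A minor 3rd above Ab is Cb
→ relative major of Ab minor is Cb major
Cb major scale: Cb Db Eb Fb Gb Ab Bb
= Cb major; 6th degree = Ab


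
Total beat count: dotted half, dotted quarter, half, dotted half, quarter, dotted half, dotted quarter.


Beat values:
  dotted half = 3 beats
  dotted quarter = 1.5 beats
  half = 2 beats
  dotted half = 3 beats
  quarter = 1 beat
  dotted half = 3 beats
  dotted quarter = 1.5 beats
Sum = 3 + 1.5 + 2 + 3 + 1 + 3 + 1.5
= 15 beats


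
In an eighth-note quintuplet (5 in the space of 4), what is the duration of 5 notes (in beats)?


Working:
Quintuplet: 5 notes occupy the space of 4 eighth notes
Space = 4 × 1/2 = 2 beats
Each quintuplet note = 2 / 5 = 2/5 beats
5 notes = 5 × 2/5 = 2
= 2 beats


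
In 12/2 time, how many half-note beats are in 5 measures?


Time signature 12/2: the bottom number 2 means the half note gets one count
The top number 12 means 12 half-note beats per measure
Total = 12 × 5 measures
= 60 half-note beats


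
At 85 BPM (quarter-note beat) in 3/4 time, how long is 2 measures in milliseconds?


Step by step:
Quarter-note beat duration = 60000 / 85 ms
Beats per measure (3/4) = 3
One measure = 3 × 60000 / 85 = 180000 / 85 ms
2 measures = 2 × 180000 / 85 = 360000 / 85
= 4235.3 ms


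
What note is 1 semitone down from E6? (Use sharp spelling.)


Let's work it out.
E6: chromatic position 4 in octave 6 → absolute = 6×12 + 4 = 76
Transpose down 1: 76 - 1 = 75
75 = 6×12 + 3 → D# in octave 6
Result = D#6


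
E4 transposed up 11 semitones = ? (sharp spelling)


Working:
E4: chromatic position 4 in octave 4 → absolute = 4×12 + 4 = 52
Transpose up 11: 52 + 11 = 63
63 = 5×12 + 3 → D# in octave 5
Result = D#5


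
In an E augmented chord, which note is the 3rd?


Solution.
Augmented triad = root + major 3rd (4 semitones) + augmented 5th (8 semitones)
A triad on E stacks thirds, so the chord tones use letter names E-G-B
Root: E
Major 3rd above E: G#
Augmented 5th above E: B#
The 3rd = G#


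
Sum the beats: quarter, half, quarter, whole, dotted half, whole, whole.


Beat values:
  quarter = 1 beat
  half = 2 beats
  quarter = 1 beat
  whole = 4 beats
  dotted half = 3 beats
  whole = 4 beats
  whole = 4 beats
Sum = 1 + 2 + 1 + 4 + 3 + 4 + 4
= 19 beats


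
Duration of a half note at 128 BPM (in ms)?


Solution.
One quarter-note beat = 60000 / BPM = 60000 / 128 ms
Half note = 2 × quarter note
Duration = 2 × 60000 / 128 = 120000 / 128
= 937.5 ms


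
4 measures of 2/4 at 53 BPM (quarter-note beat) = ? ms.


Working:
Quarter-note beat duration = 60000 / 53 ms
Beats per measure (2/4) = 2
One measure = 2 × 60000 / 53 = 120000 / 53 ms
4 measures = 4 × 120000 / 53 = 480000 / 53
= 9056.6 ms


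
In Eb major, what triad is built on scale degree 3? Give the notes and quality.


Reasoning:
Eb major scale: Eb F G Ab Bb C D
Diatonic triad on degree 3 stacks scale notes 3, 5, 7: G Bb D
G→Bb = 3 semitones; G→D = 7 semitones → minor triad
= G Bb D (minor)


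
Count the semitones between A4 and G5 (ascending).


Absolute semitone position = octave×12 + chromatic position
A4: 4×12 + 9 = 57
G5: 5×12 + 7 = 67
Difference = 67 - 57 = 10
= 10 semitones


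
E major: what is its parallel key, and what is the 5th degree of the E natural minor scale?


Let's work it out.
Parallel keys share the same tonic but differ in mode
E major → parallel is E minor
E natural minor scale: E F# G A B C D
= E minor; 5th degree = B


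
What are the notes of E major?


Working:
Major scale pattern: W-W-H-W-W-W-H (2-2-1-2-2-2-1 semitones)
Starting from E:
  E + 2 semitones → F#
  F# + 2 semitones → G#
  G# + 1 semitone → A
  A + 2 semitones → B
  B + 2 semitones → C#
  C# + 2 semitones → D#
  D# + 1 semitone → E
Scale = E F# G# A B C# D#


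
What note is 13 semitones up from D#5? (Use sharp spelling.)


Let's work it out.
D#5: chromatic position 3 in octave 5 → absolute = 5×12 + 3 = 63
Transpose up 13: 63 + 13 = 76
76 = 6×12 + 4 → E in octave 6
Result = E6


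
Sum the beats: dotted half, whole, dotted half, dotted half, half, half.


Beat values:
  dotted half = 3 beats
  whole = 4 beats
  dotted half = 3 beats
  dotted half = 3 beats
  half = 2 beats
  half = 2 beats
Sum = 3 + 4 + 3 + 3 + 2 + 2
= 17 beats


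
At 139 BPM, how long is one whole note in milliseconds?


Step by step:
One quarter-note beat = 60000 / BPM = 60000 / 139 ms
Whole note = 4 × quarter note
Duration = 4 × 60000 / 139 = 240000 / 139
= 1726.6 ms


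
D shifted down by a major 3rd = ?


Let's work it out.
major 3rd: 3 letter names, 4 semitones
Letter: D - 2 → B
Pitch: D - 4 semitones, spelled as a B → Bb
= Bb


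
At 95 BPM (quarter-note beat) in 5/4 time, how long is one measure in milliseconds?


Step by step:
Quarter-note beat duration = 60000 / 95 ms
Beats per measure (5/4) = 5
One measure = 5 × 60000 / 95 = 300000 / 95 ms
= 3157.9 ms


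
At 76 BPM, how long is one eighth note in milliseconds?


Reasoning:
One quarter-note beat = 60000 / BPM = 60000 / 76 ms
Eighth note = 1/2 × quarter note
Duration = 1/2 × 60000 / 76 = 30000 / 76
= 394.7 ms


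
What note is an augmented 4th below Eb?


Let's work it out.
A 4th spans 4 letter names, so from E we land on B
An augmented 4th = 6 semitones below Eb
Spell B at that pitch: Bbb
= Bbb


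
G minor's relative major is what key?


Solution.
The relative major shares the key signature and is a minor 3rd above the minor tonic
A minor 3rd above G is Bb
→ relative major of G minor is Bb major
= Bb major


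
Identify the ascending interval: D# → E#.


Letter names: D → E spans 2 letter names → a 2nd
Semitones: D# → E# = 2 half-steps
A 2nd of 2 semitones is a major 2nd
= major 2nd


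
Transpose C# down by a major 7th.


major 7th: 7 letter names, 11 semitones
Letter: C - 6 → D
Pitch: C# - 11 semitones, spelled as a D → D
= D


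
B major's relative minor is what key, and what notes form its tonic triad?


The relative minor shares the major's key signature and starts on its 6th degree
6th degree = a major 6th above the tonic; a major 6th above B is G#
→ relative minor of B major is G# minor
Tonic triad of G# minor = root + minor 3rd + perfect 5th = G# B D#
= G# minor; triad = G# B D#


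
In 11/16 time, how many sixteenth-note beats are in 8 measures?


Time signature 11/16: the bottom number 16 means the sixteenth note gets one count
The top number 11 means 11 sixteenth-note beats per measure
Total = 11 × 8 measures
= 88 sixteenth-note beats


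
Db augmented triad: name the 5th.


Augmented triad = root + major 3rd (4 semitones) + augmented 5th (8 semitones)
A triad on Db stacks thirds, so the chord tones use letter names D-F-A
Root: Db
Major 3rd above Db: F
Augmented 5th above Db: A
The 5th = A


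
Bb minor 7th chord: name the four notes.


Let's work it out.
Minor 7th chord = root + minor 3rd + perfect 5th + minor 7th
Seventh chords stack in thirds, so the letter names are B-D-F-A
Root: Bb
Minor 3rd above Bb: Db
Perfect 5th above Bb: F
Minor 7th above Bb: Ab
Chord = Bb Db F Ab


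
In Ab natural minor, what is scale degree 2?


Natural minor scale pattern: W-H-W-W-H-W-W (2-1-2-2-1-2-2 semitones)
Starting from Ab:
  Ab + 2 semitones → Bb
  Bb + 1 semitone → Cb
  Cb + 2 semitones → Db
  Db + 2 semitones → Eb
  Eb + 1 semitone → Fb
  Fb + 2 semitones → Gb
  Gb + 2 semitones → Ab
Scale: Ab Bb Cb Db Eb Fb Gb
Degree 2 = Bb


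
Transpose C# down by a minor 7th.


minor 7th: 7 letter names, 10 semitones
Letter: C - 6 → D
Pitch: C# - 10 semitones, spelled as a D → D#
= D#


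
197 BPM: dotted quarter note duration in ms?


Solution.
One quarter-note beat = 60000 / BPM = 60000 / 197 ms
Dotted quarter note = 3/2 × quarter note
Duration = 3/2 × 60000 / 197 = 90000 / 197
= 456.9 ms


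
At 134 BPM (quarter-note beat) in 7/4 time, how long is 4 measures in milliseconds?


Quarter-note beat duration = 60000 / 134 ms
Beats per measure (7/4) = 7
One measure = 7 × 60000 / 134 = 420000 / 134 ms
4 measures = 4 × 420000 / 134 = 1680000 / 134
= 12537.3 ms


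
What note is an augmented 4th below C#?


Working:
A 4th spans 4 letter names, so from C we land on G
An augmented 4th = 6 semitones below C#
Spell G at that pitch: G
= G


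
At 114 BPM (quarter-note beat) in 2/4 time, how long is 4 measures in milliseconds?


Quarter-note beat duration = 60000 / 114 ms
Beats per measure (2/4) = 2
One measure = 2 × 60000 / 114 = 120000 / 114 ms
4 measures = 4 × 120000 / 114 = 480000 / 114
= 4210.5 ms


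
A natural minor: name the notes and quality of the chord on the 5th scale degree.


Let's work it out.
A natural minor scale: A B C D E F G
Diatonic triad on degree 5 stacks scale notes 5, 7, 2: E G B
E→G = 3 semitones; E→B = 7 semitones → minor triad
= E G B (minor)


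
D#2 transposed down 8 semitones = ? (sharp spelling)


Reasoning:
D#2: chromatic position 3 in octave 2 → absolute = 2×12 + 3 = 27
Transpose down 8: 27 - 8 = 19
19 = 1×12 + 7 → G in octave 1
Result = G1


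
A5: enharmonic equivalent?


Reasoning:
Enharmonic notes sound the same pitch but are spelled with different letter names
A and G## name the same pitch class
= G##5


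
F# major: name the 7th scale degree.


Major scale pattern: W-W-H-W-W-W-H (2-2-1-2-2-2-1 semitones)
Starting from F#:
  F# + 2 semitones → G#
  G# + 2 semitones → A#
  A# + 1 semitone → B
  B + 2 semitones → C#
  C# + 2 semitones → D#
  D# + 2 semitones → E#
  E# + 1 semitone → F#
Scale: F# G# A# B C# D# E#
Degree 7 = E#


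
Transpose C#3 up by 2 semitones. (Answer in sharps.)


Reasoning:
C#3: chromatic position 1 in octave 3 → absolute = 3×12 + 1 = 37
Transpose up 2: 37 + 2 = 39
39 = 3×12 + 3 → D# in octave 3
Result = D#3


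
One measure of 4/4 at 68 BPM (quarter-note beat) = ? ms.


Let's work it out.
Quarter-note beat duration = 60000 / 68 ms
Beats per measure (4/4) = 4
One measure = 4 × 60000 / 68 = 240000 / 68 ms
= 3529.4 ms


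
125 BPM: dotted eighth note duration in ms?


Step by step:
One quarter-note beat = 60000 / BPM = 60000 / 125 ms
Dotted eighth note = 3/4 × quarter note
Duration = 3/4 × 60000 / 125 = 45000 / 125
= 360.0 ms


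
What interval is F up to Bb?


Let's work it out.
Letter names: F → B spans 4 letter names → a 4th
Semitones: F → Bb = 5 half-steps
A 4th of 5 semitones is a perfect 4th
= perfect 4th


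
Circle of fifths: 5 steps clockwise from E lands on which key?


Let's work it out.
Each clockwise step on the circle of fifths moves up a perfect 5th
From E: E → B → F#/Gb → Db → Ab → Eb
= Eb


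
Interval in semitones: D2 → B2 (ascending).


Absolute semitone position = octave×12 + chromatic position
D2: 2×12 + 2 = 26
B2: 2×12 + 11 = 35
Difference = 35 - 26 = 9
= 9 semitones


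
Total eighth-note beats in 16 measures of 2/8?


Time signature 2/8: the bottom number 8 means the eighth note gets one count
The top number 2 means 2 eighth-note beats per measure
Total = 2 × 16 measures
= 32 eighth-note beats


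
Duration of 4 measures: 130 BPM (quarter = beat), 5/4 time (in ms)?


Working:
Quarter-note beat duration = 60000 / 130 ms
Beats per measure (5/4) = 5
One measure = 5 × 60000 / 130 = 300000 / 130 ms
4 measures = 4 × 300000 / 130 = 1200000 / 130
= 9230.8 ms


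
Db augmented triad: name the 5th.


Reasoning:
Augmented triad = root + major 3rd (4 semitones) + augmented 5th (8 semitones)
A triad on Db stacks thirds, so the chord tones use letter names D-F-A
Root: Db
Major 3rd above Db: F
Augmented 5th above Db: A
The 5th = A


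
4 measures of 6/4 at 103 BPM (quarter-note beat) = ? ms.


Step by step:
Quarter-note beat duration = 60000 / 103 ms
Beats per measure (6/4) = 6
One measure = 6 × 60000 / 103 = 360000 / 103 ms
4 measures = 4 × 360000 / 103 = 1440000 / 103
= 13980.6 ms


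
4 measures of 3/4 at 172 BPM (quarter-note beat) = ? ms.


Solution.
Quarter-note beat duration = 60000 / 172 ms
Beats per measure (3/4) = 3
One measure = 3 × 60000 / 172 = 180000 / 172 ms
4 measures = 4 × 180000 / 172 = 720000 / 172
= 4186.0 ms


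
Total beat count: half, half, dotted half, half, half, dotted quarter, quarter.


Beat values:
  half = 2 beats
  half = 2 beats
  dotted half = 3 beats
  half = 2 beats
  half = 2 beats
  dotted quarter = 1.5 beats
  quarter = 1 beat
Sum = 2 + 2 + 3 + 2 + 2 + 1.5 + 1
= 13.5 beats


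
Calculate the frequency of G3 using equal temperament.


Let's work it out.
f = 440 × 2^(n/12) where n = semitones from A4
G3: -14 semitones from A4
f = 440 × 2^(-14/12)
f = 196.00 Hz


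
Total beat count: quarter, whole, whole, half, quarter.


Let's work it out.
Beat values:
  quarter = 1 beat
  whole = 4 beats
  whole = 4 beats
  half = 2 beats
  quarter = 1 beat
Sum = 1 + 4 + 4 + 2 + 1
= 12 beats


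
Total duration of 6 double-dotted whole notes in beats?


Base whole note = 4 beats
Dot 1 adds half the previous value: +2
Dot 2 adds half the previous value: +1
One double-dotted whole = 4 + 2 + 1 = 7
6 of them = 6 × 7 = 42
= 42 beats


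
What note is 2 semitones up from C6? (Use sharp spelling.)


Solution.
C6: chromatic position 0 in octave 6 → absolute = 6×12 + 0 = 72
Transpose up 2: 72 + 2 = 74
74 = 6×12 + 2 → D in octave 6
Result = D6


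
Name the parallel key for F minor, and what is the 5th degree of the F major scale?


Parallel keys share the same tonic but differ in mode
F minor → parallel is F major
F major scale: F G A Bb C D E
= F major; 5th degree = C


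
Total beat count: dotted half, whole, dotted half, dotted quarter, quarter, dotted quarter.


Beat values:
  dotted half = 3 beats
  whole = 4 beats
  dotted half = 3 beats
  dotted quarter = 1.5 beats
  quarter = 1 beat
  dotted quarter = 1.5 beats
Sum = 3 + 4 + 3 + 1.5 + 1 + 1.5
= 14 beats


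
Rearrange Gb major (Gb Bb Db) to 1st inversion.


Root position: Gb Bb Db
1st inversion: move root up an octave
Bass note: Bb
Notes (bottom to top) = Bb Db Gb


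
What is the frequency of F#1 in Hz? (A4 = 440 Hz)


Reasoning:
f = 440 × 2^(n/12) where n = semitones from A4
F#1: -39 semitones from A4
f = 440 × 2^(-39/12)
f = 46.25 Hz


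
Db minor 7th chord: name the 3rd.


Solution.
Minor 7th chord = root + minor 3rd + perfect 5th + minor 7th
Seventh chords stack in thirds, so the letter names are D-F-A-C
Root: Db
Minor 3rd above Db: Fb
Perfect 5th above Db: Ab
Minor 7th above Db: Cb
The 3rd = Fb


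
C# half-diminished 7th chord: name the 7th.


Half-diminished 7th chord = root + minor 3rd + diminished 5th + minor 7th
Seventh chords stack in thirds, so the letter names are C-E-G-B
Root: C#
Minor 3rd above C#: E
Diminished 5th above C#: G
Minor 7th above C#: B
The 7th = B


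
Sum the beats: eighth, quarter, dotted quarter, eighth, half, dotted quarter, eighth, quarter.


Solution.
Beat values:
  eighth = 0.5 beats
  quarter = 1 beat
  dotted quarter = 1.5 beats
  eighth = 0.5 beats
  half = 2 beats
  dotted quarter = 1.5 beats
  eighth = 0.5 beats
  quarter = 1 beat
Sum = 0.5 + 1 + 1.5 + 0.5 + 2 + 1.5 + 0.5 + 1
= 8.5 beats


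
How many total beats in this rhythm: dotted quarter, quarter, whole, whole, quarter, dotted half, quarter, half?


Beat values:
  dotted quarter = 1.5 beats
  quarter = 1 beat
  whole = 4 beats
  whole = 4 beats
  quarter = 1 beat
  dotted half = 3 beats
  quarter = 1 beat
  half = 2 beats
Sum = 1.5 + 1 + 4 + 4 + 1 + 3 + 1 + 2
= 17.5 beats


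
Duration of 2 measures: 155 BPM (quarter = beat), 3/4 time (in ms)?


Let's work it out.
Quarter-note beat duration = 60000 / 155 ms
Beats per measure (3/4) = 3
One measure = 3 × 60000 / 155 = 180000 / 155 ms
2 measures = 2 × 180000 / 155 = 360000 / 155
= 2322.6 ms


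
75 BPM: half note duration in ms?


Working:
One quarter-note beat = 60000 / BPM = 60000 / 75 ms
Half note = 2 × quarter note
Duration = 2 × 60000 / 75 = 120000 / 75
= 1600.0 ms


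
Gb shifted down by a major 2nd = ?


Reasoning:
major 2nd: 2 letter names, 2 semitones
Letter: G - 1 → F
Pitch: Gb - 2 semitones, spelled as an F → Fb
= Fb


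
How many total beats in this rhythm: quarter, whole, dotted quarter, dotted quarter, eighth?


Solution.
Beat values:
  quarter = 1 beat
  whole = 4 beats
  dotted quarter = 1.5 beats
  dotted quarter = 1.5 beats
  eighth = 0.5 beats
Sum = 1 + 4 + 1.5 + 1.5 + 0.5
= 8.5 beats


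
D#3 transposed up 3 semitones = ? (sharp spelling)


Step by step:
D#3: chromatic position 3 in octave 3 → absolute = 3×12 + 3 = 39
Transpose up 3: 39 + 3 = 42
42 = 3×12 + 6 → F# in octave 3
Result = F#3


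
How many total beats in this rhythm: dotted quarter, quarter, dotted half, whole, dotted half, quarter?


Let's work it out.
Beat values:
  dotted quarter = 1.5 beats
  quarter = 1 beat
  dotted half = 3 beats
  whole = 4 beats
  dotted half = 3 beats
  quarter = 1 beat
Sum = 1.5 + 1 + 3 + 4 + 3 + 1
= 13.5 beats


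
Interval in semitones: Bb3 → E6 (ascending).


Absolute semitone position = octave×12 + chromatic position
Bb3: 3×12 + 10 = 46
E6: 6×12 + 4 = 76
Difference = 76 - 46 = 30
= 30 semitones


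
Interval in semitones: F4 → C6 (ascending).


Absolute semitone position = octave×12 + chromatic position
F4: 4×12 + 5 = 53
C6: 6×12 + 0 = 72
Difference = 72 - 53 = 19
= 19 semitones


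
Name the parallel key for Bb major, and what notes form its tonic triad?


Solution.
Parallel keys share the same tonic but differ in mode
Bb major → parallel is Bb minor
Tonic triad of Bb minor = Bb Db F
= Bb minor; triad = Bb Db F


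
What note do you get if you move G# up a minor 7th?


Solution.
minor 7th: 7 letter names, 10 semitones
Letter: G + 6 → F
Pitch: G# + 10 semitones, spelled as an F → F#
= F#


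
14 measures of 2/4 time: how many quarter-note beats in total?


Working:
Time signature 2/4: the bottom number 4 means the quarter note gets one count
The top number 2 means 2 quarter-note beats per measure
Total = 2 × 14 measures
= 28 quarter-note beats
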